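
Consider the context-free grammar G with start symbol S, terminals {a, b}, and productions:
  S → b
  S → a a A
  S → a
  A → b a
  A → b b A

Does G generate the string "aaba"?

yes

S ⇒ aaA ⇒ aaba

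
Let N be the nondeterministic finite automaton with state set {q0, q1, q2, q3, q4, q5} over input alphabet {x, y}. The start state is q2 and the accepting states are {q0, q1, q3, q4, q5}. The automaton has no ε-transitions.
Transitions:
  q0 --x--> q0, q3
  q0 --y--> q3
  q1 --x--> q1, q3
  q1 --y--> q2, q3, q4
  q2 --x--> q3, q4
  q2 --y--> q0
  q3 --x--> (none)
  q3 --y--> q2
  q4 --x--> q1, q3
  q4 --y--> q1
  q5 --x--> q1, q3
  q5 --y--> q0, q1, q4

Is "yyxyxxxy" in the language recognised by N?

rejected

Start: {q2}
read y: {q0}
read y: {q3}
read x: {}
The reachable set is empty and stays empty for the remaining 5 symbols.
Reachable ∩ accepting = {} — empty.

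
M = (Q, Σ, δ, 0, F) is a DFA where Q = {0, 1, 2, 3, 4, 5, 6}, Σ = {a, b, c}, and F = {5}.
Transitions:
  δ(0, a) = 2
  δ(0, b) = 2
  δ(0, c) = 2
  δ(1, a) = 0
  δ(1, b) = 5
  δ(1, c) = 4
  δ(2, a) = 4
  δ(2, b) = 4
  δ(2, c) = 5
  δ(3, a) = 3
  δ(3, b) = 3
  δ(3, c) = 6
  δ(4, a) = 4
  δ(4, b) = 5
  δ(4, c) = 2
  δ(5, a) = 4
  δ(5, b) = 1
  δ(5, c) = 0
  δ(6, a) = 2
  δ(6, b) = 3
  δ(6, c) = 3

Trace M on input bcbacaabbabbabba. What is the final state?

0 --b--> 2
2 --c--> 5
5 --b--> 1
1 --a--> 0
0 --c--> 2
2 --a--> 4
4 --a--> 4
4 --b--> 5
5 --b--> 1
1 --a--> 0
0 --b--> 2
2 --b--> 4
4 --a--> 4
4 --b--> 5
5 --b--> 1
1 --a--> 0

0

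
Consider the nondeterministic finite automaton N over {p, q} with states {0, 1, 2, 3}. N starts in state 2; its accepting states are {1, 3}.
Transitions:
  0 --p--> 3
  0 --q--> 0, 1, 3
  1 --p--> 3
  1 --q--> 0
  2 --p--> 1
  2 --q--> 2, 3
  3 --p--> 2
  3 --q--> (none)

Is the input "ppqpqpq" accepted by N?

rejected

Start: {2}
read p: {1}
read p: {3}
read q: {}
The reachable set is empty and stays empty for the remaining 4 symbols.
Reachable ∩ accepting = {} — empty.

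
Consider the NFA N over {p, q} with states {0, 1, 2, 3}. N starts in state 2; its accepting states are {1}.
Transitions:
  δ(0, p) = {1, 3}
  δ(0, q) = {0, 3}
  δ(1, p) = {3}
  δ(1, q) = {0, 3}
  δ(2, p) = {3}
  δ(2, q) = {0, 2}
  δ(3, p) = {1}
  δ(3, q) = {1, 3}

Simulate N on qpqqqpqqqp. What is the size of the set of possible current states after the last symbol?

Start: {2}
read q: {0, 2}
read p: {1, 3}
read q: {0, 1, 3}
read q: {0, 1, 3}
read q: {0, 1, 3}
read p: {1, 3}
read q: {0, 1, 3}
read q: {0, 1, 3}
read q: {0, 1, 3}
read p: {1, 3}
Final reachable set {1, 3} has 2 states.

2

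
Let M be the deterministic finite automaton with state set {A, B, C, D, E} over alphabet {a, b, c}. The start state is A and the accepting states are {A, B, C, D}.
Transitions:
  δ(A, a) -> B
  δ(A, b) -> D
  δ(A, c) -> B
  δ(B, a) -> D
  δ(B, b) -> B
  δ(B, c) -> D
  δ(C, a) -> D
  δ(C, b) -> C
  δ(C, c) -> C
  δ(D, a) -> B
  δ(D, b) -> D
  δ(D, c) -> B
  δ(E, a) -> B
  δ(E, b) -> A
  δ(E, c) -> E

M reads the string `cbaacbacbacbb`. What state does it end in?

D

A --c--> B
B --b--> B
B --a--> D
D --a--> B
B --c--> D
D --b--> D
D --a--> B
B --c--> D
D --b--> D
D --a--> B
B --c--> D
D --b--> D
D --b--> D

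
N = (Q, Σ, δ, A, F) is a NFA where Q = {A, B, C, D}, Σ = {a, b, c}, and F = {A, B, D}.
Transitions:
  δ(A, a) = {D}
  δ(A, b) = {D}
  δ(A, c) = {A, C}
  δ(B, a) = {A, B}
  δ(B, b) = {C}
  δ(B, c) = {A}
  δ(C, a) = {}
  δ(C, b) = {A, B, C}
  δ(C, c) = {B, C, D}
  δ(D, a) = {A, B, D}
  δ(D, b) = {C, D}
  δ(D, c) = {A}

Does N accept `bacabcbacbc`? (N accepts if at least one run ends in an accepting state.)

accepted

Start: {A}
read b: {D}
read a: {A, B, D}
read c: {A, C}
read a: {D}
read b: {C, D}
read c: {A, B, C, D}
read b: {A, B, C, D}
read a: {A, B, D}
read c: {A, C}
read b: {A, B, C, D}
read c: {A, B, C, D}
Reachable ∩ accepting = {A, B, D} — nonempty.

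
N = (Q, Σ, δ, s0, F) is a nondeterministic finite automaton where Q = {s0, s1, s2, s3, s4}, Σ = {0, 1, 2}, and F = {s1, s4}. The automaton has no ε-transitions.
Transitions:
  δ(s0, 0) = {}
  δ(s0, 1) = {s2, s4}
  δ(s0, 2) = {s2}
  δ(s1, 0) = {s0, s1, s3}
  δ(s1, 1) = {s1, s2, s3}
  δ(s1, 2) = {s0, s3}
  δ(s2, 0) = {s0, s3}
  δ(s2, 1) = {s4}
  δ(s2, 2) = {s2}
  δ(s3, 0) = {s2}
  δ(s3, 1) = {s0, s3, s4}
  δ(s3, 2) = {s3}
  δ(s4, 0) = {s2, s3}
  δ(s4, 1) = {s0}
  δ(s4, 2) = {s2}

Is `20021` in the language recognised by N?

Start: {s0}
read 2: {s2}
read 0: {s0, s3}
read 0: {s2}
read 2: {s2}
read 1: {s4}
Reachable ∩ accepting = {s4} — nonempty.

accepted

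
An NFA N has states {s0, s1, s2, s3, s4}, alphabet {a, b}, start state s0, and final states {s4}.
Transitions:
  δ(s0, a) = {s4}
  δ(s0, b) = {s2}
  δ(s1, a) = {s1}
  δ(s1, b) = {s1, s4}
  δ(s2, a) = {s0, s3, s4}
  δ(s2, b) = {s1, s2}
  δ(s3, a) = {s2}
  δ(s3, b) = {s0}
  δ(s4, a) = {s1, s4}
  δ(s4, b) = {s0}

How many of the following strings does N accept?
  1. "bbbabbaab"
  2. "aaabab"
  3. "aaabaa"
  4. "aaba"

4

"bbbabbaab": accepted
"aaabab": accepted
"aaabaa": accepted
"aaba": accepted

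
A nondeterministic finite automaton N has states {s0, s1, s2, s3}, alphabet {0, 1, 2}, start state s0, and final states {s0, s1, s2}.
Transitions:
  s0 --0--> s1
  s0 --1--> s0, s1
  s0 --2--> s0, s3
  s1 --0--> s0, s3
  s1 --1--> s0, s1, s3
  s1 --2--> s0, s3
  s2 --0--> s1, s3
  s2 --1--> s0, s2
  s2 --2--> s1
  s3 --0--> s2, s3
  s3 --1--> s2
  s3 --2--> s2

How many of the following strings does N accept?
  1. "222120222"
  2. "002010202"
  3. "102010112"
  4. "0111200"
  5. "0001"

"222120222": accepted
"002010202": accepted
"102010112": accepted
"0111200": accepted
"0001": accepted

5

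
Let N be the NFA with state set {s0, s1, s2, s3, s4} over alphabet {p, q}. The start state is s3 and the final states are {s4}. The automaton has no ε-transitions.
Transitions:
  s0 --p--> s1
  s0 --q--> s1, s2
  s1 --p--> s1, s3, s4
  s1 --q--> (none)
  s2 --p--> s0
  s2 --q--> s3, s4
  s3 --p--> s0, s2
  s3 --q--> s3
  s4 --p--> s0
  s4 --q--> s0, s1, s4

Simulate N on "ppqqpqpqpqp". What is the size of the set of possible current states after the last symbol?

5

Start: {s3}
read p: {s0, s2}
read p: {s0, s1}
read q: {s1, s2}
read q: {s3, s4}
read p: {s0, s2}
read q: {s1, s2, s3, s4}
read p: {s0, s1, s2, s3, s4}
read q: {s0, s1, s2, s3, s4}
read p: {s0, s1, s2, s3, s4}
read q: {s0, s1, s2, s3, s4}
read p: {s0, s1, s2, s3, s4}
Final reachable set {s0, s1, s2, s3, s4} has 5 states.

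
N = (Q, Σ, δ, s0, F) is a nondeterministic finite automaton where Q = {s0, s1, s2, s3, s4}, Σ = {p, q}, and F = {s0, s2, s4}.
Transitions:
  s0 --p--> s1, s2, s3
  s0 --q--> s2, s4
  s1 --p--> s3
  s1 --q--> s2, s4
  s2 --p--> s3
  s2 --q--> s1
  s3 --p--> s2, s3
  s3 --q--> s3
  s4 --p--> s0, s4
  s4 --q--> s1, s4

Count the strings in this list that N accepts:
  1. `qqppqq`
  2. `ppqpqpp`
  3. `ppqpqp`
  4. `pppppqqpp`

4

`qqppqq`: accepted
`ppqpqpp`: accepted
`ppqpqp`: accepted
`pppppqqpp`: accepted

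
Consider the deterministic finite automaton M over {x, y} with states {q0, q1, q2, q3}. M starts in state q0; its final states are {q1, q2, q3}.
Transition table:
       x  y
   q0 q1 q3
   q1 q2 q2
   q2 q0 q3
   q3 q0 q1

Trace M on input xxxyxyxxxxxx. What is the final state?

q2

q0 --x--> q1
q1 --x--> q2
q2 --x--> q0
q0 --y--> q3
q3 --x--> q0
q0 --y--> q3
q3 --x--> q0
q0 --x--> q1
q1 --x--> q2
q2 --x--> q0
q0 --x--> q1
q1 --x--> q2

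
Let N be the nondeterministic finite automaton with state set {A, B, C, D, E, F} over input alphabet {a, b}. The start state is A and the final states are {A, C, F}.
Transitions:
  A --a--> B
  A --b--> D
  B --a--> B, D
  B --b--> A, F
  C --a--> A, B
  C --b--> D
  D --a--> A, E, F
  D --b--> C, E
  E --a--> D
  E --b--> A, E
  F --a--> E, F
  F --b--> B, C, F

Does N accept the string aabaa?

Start: {A}
read a: {B}
read a: {B, D}
read b: {A, C, E, F}
read a: {A, B, D, E, F}
read a: {A, B, D, E, F}
Reachable ∩ accepting = {A, F} — nonempty.

accepted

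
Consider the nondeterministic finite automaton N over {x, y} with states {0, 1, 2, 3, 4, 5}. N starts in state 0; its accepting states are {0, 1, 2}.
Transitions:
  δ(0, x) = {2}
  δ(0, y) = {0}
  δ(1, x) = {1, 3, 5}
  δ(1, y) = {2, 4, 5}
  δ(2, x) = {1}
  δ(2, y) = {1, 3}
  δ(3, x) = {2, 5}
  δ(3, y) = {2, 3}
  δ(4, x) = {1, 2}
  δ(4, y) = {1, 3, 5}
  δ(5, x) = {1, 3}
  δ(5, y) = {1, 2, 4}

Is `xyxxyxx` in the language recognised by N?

Start: {0}
read x: {2}
read y: {1, 3}
read x: {1, 2, 3, 5}
read x: {1, 2, 3, 5}
read y: {1, 2, 3, 4, 5}
read x: {1, 2, 3, 5}
read x: {1, 2, 3, 5}
Reachable ∩ accepting = {1, 2} — nonempty.

accepted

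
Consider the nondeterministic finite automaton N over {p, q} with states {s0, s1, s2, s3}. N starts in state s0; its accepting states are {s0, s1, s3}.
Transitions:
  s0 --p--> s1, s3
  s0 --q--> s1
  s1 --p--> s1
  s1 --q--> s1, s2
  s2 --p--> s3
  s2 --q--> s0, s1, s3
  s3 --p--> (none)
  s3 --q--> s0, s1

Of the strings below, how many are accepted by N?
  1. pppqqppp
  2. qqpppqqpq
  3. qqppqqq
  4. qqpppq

4

pppqqppp: accepted
qqpppqqpq: accepted
qqppqqq: accepted
qqpppq: accepted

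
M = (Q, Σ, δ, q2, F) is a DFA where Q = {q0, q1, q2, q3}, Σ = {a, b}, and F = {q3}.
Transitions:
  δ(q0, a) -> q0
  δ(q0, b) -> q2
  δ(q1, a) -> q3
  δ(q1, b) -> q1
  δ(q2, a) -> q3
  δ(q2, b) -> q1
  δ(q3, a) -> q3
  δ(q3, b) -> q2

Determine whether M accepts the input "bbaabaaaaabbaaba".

q2 --b--> q1
q1 --b--> q1
q1 --a--> q3
q3 --a--> q3
q3 --b--> q2
q2 --a--> q3
q3 --a--> q3
q3 --a--> q3
q3 --a--> q3
q3 --a--> q3
q3 --b--> q2
q2 --b--> q1
q1 --a--> q3
q3 --a--> q3
q3 --b--> q2
q2 --a--> q3
End in state q3, which is an accepting state.

accepted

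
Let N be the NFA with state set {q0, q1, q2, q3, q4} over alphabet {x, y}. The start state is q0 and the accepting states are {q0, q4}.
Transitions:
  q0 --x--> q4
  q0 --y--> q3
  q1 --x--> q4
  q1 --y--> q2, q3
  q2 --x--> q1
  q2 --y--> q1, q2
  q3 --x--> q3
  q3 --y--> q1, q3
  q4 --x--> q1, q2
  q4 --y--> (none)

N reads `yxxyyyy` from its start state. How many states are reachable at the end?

Start: {q0}
read y: {q3}
read x: {q3}
read x: {q3}
read y: {q1, q3}
read y: {q1, q2, q3}
read y: {q1, q2, q3}
read y: {q1, q2, q3}
Final reachable set {q1, q2, q3} has 3 states.

3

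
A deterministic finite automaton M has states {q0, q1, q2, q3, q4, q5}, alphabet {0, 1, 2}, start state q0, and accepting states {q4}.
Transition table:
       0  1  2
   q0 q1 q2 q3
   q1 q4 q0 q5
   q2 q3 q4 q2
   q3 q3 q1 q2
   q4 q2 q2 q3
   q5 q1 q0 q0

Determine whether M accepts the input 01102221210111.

q0 --0--> q1
q1 --1--> q0
q0 --1--> q2
q2 --0--> q3
q3 --2--> q2
q2 --2--> q2
q2 --2--> q2
q2 --1--> q4
q4 --2--> q3
q3 --1--> q1
q1 --0--> q4
q4 --1--> q2
q2 --1--> q4
q4 --1--> q2
End in state q2, which is not an accepting state.

rejected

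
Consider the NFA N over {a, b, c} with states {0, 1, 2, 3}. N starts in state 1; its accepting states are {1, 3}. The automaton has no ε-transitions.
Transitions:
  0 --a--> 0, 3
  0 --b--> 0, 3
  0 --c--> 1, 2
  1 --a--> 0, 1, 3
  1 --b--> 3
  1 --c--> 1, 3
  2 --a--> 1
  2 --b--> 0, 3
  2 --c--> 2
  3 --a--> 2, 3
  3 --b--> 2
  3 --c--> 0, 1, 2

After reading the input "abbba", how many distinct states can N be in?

4

Start: {1}
read a: {0, 1, 3}
read b: {0, 2, 3}
read b: {0, 2, 3}
read b: {0, 2, 3}
read a: {0, 1, 2, 3}
Final reachable set {0, 1, 2, 3} has 4 states.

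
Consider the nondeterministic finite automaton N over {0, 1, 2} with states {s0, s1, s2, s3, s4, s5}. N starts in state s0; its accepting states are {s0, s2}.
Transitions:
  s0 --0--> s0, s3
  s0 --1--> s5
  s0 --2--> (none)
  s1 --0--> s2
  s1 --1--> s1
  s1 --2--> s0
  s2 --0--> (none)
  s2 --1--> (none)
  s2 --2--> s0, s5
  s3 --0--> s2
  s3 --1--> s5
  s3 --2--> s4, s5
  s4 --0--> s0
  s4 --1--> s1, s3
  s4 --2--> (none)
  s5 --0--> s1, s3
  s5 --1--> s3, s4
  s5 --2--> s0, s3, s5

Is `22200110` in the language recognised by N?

Start: {s0}
read 2: {}
The reachable set is empty and stays empty for the remaining 7 symbols.
Reachable ∩ accepting = {} — empty.

rejected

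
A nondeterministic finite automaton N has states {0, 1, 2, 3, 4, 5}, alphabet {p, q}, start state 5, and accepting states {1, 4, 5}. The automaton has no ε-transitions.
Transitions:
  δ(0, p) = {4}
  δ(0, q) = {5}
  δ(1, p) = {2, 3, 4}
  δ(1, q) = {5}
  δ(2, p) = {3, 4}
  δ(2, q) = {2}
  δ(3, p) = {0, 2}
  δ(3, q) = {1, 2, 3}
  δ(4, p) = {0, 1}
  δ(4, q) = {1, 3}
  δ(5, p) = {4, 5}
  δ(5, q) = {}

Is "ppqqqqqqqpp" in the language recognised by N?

accepted

Start: {5}
read p: {4, 5}
read p: {0, 1, 4, 5}
read q: {1, 3, 5}
read q: {1, 2, 3, 5}
read q: {1, 2, 3, 5}
read q: {1, 2, 3, 5}
read q: {1, 2, 3, 5}
read q: {1, 2, 3, 5}
read q: {1, 2, 3, 5}
read p: {0, 2, 3, 4, 5}
read p: {0, 1, 2, 3, 4, 5}
Reachable ∩ accepting = {1, 4, 5} — nonempty.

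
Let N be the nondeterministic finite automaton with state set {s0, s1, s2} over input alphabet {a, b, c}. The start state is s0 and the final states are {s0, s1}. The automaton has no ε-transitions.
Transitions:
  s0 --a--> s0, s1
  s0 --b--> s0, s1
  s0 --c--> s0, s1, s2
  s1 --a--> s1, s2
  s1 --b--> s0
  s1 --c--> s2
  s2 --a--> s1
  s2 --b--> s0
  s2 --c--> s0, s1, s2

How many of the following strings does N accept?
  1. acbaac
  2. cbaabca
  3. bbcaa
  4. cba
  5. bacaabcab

5

acbaac: accepted
cbaabca: accepted
bbcaa: accepted
cba: accepted
bacaabcab: accepted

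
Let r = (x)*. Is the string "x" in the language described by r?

yes

Split into 1 piece x; each matches x.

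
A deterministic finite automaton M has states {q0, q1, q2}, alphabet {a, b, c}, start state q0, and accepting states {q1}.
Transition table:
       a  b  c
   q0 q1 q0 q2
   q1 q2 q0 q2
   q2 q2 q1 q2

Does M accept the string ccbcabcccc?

q0 --c--> q2
q2 --c--> q2
q2 --b--> q1
q1 --c--> q2
q2 --a--> q2
q2 --b--> q1
q1 --c--> q2
q2 --c--> q2
q2 --c--> q2
q2 --c--> q2
End in state q2, which is not an accepting state.

rejected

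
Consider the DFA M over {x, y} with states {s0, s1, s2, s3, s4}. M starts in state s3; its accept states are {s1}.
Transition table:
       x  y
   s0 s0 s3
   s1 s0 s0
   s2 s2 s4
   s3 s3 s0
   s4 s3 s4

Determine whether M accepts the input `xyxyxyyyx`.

rejected

s3 --x--> s3
s3 --y--> s0
s0 --x--> s0
s0 --y--> s3
s3 --x--> s3
s3 --y--> s0
s0 --y--> s3
s3 --y--> s0
s0 --x--> s0
End in state s0, which is not an accepting state.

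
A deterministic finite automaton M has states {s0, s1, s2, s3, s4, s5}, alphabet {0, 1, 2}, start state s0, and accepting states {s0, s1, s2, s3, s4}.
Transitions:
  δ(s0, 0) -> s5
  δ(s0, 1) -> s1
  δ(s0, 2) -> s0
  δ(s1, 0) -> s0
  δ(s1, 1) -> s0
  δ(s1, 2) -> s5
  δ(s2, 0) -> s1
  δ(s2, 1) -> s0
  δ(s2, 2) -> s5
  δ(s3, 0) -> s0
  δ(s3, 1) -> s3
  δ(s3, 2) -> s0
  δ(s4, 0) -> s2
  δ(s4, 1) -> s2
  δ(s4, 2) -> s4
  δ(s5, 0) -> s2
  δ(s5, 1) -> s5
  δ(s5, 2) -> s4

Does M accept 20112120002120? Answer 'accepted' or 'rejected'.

s0 --2--> s0
s0 --0--> s5
s5 --1--> s5
s5 --1--> s5
s5 --2--> s4
s4 --1--> s2
s2 --2--> s5
s5 --0--> s2
s2 --0--> s1
s1 --0--> s0
s0 --2--> s0
s0 --1--> s1
s1 --2--> s5
s5 --0--> s2
End in state s2, which is an accepting state.

accepted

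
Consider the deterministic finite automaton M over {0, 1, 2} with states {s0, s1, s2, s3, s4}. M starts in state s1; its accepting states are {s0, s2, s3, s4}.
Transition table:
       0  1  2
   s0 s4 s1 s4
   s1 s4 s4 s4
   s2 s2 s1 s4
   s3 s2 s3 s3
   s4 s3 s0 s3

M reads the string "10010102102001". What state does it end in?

s1

s1 --1--> s4
s4 --0--> s3
s3 --0--> s2
s2 --1--> s1
s1 --0--> s4
s4 --1--> s0
s0 --0--> s4
s4 --2--> s3
s3 --1--> s3
s3 --0--> s2
s2 --2--> s4
s4 --0--> s3
s3 --0--> s2
s2 --1--> s1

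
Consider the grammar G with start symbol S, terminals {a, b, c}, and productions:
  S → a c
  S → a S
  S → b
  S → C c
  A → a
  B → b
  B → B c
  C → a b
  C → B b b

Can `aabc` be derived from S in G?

yes

S ⇒ aS ⇒ aCc ⇒ aabc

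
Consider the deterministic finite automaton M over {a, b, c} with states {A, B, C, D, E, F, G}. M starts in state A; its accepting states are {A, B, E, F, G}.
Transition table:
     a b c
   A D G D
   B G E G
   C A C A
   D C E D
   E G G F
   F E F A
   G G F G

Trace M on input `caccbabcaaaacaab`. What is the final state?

A --c--> D
D --a--> C
C --c--> A
A --c--> D
D --b--> E
E --a--> G
G --b--> F
F --c--> A
A --a--> D
D --a--> C
C --a--> A
A --a--> D
D --c--> D
D --a--> C
C --a--> A
A --b--> G

G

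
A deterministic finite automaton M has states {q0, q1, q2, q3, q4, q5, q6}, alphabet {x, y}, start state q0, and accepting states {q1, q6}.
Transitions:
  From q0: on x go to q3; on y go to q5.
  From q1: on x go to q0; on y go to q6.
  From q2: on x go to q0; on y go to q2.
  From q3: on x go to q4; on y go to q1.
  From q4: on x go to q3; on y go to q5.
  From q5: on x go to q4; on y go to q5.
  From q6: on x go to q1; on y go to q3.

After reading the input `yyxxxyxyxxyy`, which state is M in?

q0 --y--> q5
q5 --y--> q5
q5 --x--> q4
q4 --x--> q3
q3 --x--> q4
q4 --y--> q5
q5 --x--> q4
q4 --y--> q5
q5 --x--> q4
q4 --x--> q3
q3 --y--> q1
q1 --y--> q6

q6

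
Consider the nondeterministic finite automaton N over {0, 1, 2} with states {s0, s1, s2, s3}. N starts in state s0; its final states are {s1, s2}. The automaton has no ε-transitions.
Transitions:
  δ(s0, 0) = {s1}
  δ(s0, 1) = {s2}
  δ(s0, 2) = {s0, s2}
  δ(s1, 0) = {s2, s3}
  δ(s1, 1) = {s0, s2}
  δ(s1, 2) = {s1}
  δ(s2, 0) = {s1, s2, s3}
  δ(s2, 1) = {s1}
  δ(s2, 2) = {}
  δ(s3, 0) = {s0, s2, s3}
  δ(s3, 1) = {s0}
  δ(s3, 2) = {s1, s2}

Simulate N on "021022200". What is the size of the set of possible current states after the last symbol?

Start: {s0}
read 0: {s1}
read 2: {s1}
read 1: {s0, s2}
read 0: {s1, s2, s3}
read 2: {s1, s2}
read 2: {s1}
read 2: {s1}
read 0: {s2, s3}
read 0: {s0, s1, s2, s3}
Final reachable set {s0, s1, s2, s3} has 4 states.

4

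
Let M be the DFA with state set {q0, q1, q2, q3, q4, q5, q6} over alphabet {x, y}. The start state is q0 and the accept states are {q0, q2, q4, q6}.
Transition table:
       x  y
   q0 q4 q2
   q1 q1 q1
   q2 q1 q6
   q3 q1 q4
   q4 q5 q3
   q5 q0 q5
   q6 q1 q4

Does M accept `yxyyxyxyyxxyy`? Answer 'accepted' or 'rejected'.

q0 --y--> q2
q2 --x--> q1
q1 --y--> q1
q1 --y--> q1
q1 --x--> q1
q1 --y--> q1
q1 --x--> q1
q1 --y--> q1
q1 --y--> q1
q1 --x--> q1
q1 --x--> q1
q1 --y--> q1
q1 --y--> q1
End in state q1, which is not an accepting state.

rejected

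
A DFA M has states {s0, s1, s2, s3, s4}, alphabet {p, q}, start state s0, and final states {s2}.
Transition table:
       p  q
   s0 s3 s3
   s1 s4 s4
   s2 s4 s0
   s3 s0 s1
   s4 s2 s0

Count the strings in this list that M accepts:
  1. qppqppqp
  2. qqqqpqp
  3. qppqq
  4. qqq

0

qppqppqp: rejected
qqqqpqp: rejected
qppqq: rejected
qqq: rejected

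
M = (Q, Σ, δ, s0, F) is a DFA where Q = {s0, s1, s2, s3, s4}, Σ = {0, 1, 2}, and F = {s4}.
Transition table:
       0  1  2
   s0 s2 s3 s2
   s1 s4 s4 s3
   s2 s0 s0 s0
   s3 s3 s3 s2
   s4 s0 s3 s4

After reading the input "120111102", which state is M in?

s0 --1--> s3
s3 --2--> s2
s2 --0--> s0
s0 --1--> s3
s3 --1--> s3
s3 --1--> s3
s3 --1--> s3
s3 --0--> s3
s3 --2--> s2

s2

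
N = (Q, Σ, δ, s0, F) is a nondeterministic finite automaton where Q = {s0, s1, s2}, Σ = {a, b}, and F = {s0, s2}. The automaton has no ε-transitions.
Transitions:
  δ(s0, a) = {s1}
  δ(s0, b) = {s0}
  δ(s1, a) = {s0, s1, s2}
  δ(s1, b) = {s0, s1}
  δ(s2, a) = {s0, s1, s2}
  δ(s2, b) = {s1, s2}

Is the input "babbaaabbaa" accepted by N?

Start: {s0}
read b: {s0}
read a: {s1}
read b: {s0, s1}
read b: {s0, s1}
read a: {s0, s1, s2}
read a: {s0, s1, s2}
read a: {s0, s1, s2}
read b: {s0, s1, s2}
read b: {s0, s1, s2}
read a: {s0, s1, s2}
read a: {s0, s1, s2}
Reachable ∩ accepting = {s0, s2} — nonempty.

accepted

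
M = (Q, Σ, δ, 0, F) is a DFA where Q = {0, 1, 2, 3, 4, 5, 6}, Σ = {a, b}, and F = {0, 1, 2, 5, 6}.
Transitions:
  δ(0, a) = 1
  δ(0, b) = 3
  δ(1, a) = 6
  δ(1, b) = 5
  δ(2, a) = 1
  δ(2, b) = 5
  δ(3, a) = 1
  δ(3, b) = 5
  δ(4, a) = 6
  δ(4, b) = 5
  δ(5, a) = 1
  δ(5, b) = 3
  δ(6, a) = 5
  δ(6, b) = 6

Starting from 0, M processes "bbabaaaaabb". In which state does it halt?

0 --b--> 3
3 --b--> 5
5 --a--> 1
1 --b--> 5
5 --a--> 1
1 --a--> 6
6 --a--> 5
5 --a--> 1
1 --a--> 6
6 --b--> 6
6 --b--> 6

6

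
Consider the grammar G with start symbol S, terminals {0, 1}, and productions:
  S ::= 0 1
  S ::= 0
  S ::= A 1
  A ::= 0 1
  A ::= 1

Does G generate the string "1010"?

no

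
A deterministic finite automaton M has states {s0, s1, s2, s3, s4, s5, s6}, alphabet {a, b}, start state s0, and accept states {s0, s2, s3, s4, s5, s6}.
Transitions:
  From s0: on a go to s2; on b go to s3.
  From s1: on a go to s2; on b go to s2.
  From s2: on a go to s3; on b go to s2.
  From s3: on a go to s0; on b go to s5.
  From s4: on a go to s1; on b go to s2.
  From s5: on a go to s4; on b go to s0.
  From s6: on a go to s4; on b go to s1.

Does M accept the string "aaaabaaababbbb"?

s0 --a--> s2
s2 --a--> s3
s3 --a--> s0
s0 --a--> s2
s2 --b--> s2
s2 --a--> s3
s3 --a--> s0
s0 --a--> s2
s2 --b--> s2
s2 --a--> s3
s3 --b--> s5
s5 --b--> s0
s0 --b--> s3
s3 --b--> s5
End in state s5, which is an accepting state.

accepted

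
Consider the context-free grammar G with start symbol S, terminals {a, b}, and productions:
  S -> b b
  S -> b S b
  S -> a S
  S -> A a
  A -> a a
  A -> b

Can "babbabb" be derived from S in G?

S ⇒ bSb ⇒ baSb ⇒ babSbb ⇒ babAabb ⇒ babbabb

yes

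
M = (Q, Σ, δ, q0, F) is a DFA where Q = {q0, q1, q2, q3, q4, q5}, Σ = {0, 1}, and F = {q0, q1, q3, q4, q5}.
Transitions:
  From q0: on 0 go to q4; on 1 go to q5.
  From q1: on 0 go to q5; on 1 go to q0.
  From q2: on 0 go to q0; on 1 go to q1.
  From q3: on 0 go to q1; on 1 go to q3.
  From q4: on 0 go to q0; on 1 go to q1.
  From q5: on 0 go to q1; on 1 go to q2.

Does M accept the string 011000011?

q0 --0--> q4
q4 --1--> q1
q1 --1--> q0
q0 --0--> q4
q4 --0--> q0
q0 --0--> q4
q4 --0--> q0
q0 --1--> q5
q5 --1--> q2
End in state q2, which is not an accepting state.

rejected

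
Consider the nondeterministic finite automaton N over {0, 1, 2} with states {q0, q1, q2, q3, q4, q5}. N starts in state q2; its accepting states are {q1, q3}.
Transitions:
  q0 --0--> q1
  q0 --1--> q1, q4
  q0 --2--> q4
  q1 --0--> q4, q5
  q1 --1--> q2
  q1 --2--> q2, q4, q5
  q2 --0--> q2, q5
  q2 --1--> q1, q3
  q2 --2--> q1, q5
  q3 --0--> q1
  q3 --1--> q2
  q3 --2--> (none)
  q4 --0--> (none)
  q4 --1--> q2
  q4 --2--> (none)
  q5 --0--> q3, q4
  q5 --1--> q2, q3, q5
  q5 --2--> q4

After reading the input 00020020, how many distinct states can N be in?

Start: {q2}
read 0: {q2, q5}
read 0: {q2, q3, q4, q5}
read 0: {q1, q2, q3, q4, q5}
read 2: {q1, q2, q4, q5}
read 0: {q2, q3, q4, q5}
read 0: {q1, q2, q3, q4, q5}
read 2: {q1, q2, q4, q5}
read 0: {q2, q3, q4, q5}
Final reachable set {q2, q3, q4, q5} has 4 states.

4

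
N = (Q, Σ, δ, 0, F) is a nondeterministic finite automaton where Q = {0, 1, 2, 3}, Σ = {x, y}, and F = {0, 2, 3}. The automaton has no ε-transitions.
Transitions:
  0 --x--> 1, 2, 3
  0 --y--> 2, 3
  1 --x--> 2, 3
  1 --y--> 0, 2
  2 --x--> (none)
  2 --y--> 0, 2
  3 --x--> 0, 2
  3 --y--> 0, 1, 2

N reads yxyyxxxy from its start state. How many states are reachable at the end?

4

Start: {0}
read y: {2, 3}
read x: {0, 2}
read y: {0, 2, 3}
read y: {0, 1, 2, 3}
read x: {0, 1, 2, 3}
read x: {0, 1, 2, 3}
read x: {0, 1, 2, 3}
read y: {0, 1, 2, 3}
Final reachable set {0, 1, 2, 3} has 4 states.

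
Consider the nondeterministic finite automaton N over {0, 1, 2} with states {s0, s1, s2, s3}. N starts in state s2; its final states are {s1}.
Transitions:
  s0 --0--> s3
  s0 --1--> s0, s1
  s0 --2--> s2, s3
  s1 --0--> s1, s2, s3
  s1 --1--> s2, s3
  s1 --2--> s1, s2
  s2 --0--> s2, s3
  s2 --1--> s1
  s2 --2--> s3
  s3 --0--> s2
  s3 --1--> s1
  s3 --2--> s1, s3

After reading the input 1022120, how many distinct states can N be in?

3

Start: {s2}
read 1: {s1}
read 0: {s1, s2, s3}
read 2: {s1, s2, s3}
read 2: {s1, s2, s3}
read 1: {s1, s2, s3}
read 2: {s1, s2, s3}
read 0: {s1, s2, s3}
Final reachable set {s1, s2, s3} has 3 states.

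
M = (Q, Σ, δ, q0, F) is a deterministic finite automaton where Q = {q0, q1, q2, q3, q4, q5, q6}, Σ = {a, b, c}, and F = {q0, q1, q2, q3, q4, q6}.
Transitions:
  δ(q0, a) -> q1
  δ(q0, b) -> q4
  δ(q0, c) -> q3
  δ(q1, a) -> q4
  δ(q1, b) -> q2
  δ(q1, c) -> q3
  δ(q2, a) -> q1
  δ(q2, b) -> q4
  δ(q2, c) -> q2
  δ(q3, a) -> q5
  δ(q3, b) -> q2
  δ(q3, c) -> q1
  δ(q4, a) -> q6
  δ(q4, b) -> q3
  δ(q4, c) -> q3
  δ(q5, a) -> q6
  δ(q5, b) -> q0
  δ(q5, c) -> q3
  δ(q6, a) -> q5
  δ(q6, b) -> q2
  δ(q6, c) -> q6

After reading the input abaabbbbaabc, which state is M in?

q0 --a--> q1
q1 --b--> q2
q2 --a--> q1
q1 --a--> q4
q4 --b--> q3
q3 --b--> q2
q2 --b--> q4
q4 --b--> q3
q3 --a--> q5
q5 --a--> q6
q6 --b--> q2
q2 --c--> q2

q2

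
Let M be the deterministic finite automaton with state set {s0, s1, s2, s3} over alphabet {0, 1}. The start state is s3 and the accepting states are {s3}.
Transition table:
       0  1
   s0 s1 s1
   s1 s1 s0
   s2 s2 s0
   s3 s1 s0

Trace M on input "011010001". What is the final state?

s0

s3 --0--> s1
s1 --1--> s0
s0 --1--> s1
s1 --0--> s1
s1 --1--> s0
s0 --0--> s1
s1 --0--> s1
s1 --0--> s1
s1 --1--> s0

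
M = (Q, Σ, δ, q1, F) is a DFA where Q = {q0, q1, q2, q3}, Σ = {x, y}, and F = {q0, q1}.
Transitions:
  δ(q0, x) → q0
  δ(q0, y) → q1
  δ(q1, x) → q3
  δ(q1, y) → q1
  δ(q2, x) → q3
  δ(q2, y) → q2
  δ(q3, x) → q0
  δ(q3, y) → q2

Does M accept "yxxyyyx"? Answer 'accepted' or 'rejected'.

q1 --y--> q1
q1 --x--> q3
q3 --x--> q0
q0 --y--> q1
q1 --y--> q1
q1 --y--> q1
q1 --x--> q3
End in state q3, which is not an accepting state.

rejected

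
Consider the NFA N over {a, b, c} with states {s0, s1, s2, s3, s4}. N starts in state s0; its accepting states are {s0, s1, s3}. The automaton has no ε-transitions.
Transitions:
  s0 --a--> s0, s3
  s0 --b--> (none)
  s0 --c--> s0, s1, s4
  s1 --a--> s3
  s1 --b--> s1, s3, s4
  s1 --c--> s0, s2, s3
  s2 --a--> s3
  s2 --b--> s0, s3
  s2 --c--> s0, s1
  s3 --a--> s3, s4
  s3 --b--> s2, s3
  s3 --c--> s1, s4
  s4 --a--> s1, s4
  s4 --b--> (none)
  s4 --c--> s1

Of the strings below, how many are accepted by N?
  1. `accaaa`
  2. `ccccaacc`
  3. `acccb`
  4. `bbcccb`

`accaaa`: accepted
`ccccaacc`: accepted
`acccb`: accepted
`bbcccb`: rejected

3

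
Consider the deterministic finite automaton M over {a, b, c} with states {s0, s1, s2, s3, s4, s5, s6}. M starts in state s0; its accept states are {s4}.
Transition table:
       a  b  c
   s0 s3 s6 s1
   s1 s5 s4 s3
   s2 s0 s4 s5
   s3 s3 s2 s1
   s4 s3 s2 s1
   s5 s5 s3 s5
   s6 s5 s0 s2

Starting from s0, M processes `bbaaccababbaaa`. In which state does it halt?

s3

s0 --b--> s6
s6 --b--> s0
s0 --a--> s3
s3 --a--> s3
s3 --c--> s1
s1 --c--> s3
s3 --a--> s3
s3 --b--> s2
s2 --a--> s0
s0 --b--> s6
s6 --b--> s0
s0 --a--> s3
s3 --a--> s3
s3 --a--> s3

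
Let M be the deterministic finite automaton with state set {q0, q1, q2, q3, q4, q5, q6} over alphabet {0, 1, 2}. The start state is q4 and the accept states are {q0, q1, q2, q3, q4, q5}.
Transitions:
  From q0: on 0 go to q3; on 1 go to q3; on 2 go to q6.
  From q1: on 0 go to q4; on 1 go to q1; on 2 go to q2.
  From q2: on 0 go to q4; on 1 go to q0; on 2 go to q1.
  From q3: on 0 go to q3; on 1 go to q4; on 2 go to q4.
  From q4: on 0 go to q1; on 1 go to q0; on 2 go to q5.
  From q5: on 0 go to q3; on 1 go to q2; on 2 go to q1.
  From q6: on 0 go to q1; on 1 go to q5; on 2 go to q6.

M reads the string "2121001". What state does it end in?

q4 --2--> q5
q5 --1--> q2
q2 --2--> q1
q1 --1--> q1
q1 --0--> q4
q4 --0--> q1
q1 --1--> q1

q1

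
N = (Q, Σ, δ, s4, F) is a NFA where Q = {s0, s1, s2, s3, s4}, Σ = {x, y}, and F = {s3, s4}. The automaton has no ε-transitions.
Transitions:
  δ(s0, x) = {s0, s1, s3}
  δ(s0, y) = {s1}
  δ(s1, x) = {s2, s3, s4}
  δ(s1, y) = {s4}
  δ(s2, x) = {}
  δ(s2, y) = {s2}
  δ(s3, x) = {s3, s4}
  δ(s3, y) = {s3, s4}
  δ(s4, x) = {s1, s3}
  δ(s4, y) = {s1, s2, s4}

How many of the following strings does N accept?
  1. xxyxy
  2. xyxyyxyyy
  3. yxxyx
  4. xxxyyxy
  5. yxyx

xxyxy: accepted
xyxyyxyyy: accepted
yxxyx: accepted
xxxyyxy: accepted
yxyx: accepted

5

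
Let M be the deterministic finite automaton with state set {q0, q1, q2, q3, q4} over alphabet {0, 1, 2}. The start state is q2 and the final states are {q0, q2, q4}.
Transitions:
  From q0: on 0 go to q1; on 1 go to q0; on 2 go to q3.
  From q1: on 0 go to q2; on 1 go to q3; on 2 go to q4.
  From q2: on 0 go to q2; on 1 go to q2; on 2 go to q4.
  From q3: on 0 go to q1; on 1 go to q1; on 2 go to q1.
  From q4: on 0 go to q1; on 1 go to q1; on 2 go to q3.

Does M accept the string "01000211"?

rejected

q2 --0--> q2
q2 --1--> q2
q2 --0--> q2
q2 --0--> q2
q2 --0--> q2
q2 --2--> q4
q4 --1--> q1
q1 --1--> q3
End in state q3, which is not an accepting state.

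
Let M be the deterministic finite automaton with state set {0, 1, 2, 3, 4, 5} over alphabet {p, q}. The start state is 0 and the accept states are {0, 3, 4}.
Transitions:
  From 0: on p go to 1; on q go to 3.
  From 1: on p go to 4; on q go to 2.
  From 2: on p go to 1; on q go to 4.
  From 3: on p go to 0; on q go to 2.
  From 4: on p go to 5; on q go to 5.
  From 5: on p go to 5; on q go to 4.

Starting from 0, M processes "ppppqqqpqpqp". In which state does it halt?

5

0 --p--> 1
1 --p--> 4
4 --p--> 5
5 --p--> 5
5 --q--> 4
4 --q--> 5
5 --q--> 4
4 --p--> 5
5 --q--> 4
4 --p--> 5
5 --q--> 4
4 --p--> 5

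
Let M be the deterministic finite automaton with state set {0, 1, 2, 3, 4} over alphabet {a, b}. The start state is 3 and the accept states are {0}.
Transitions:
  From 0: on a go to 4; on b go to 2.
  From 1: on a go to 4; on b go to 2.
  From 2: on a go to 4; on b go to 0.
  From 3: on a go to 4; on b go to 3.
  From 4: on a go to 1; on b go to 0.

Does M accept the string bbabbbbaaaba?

rejected

3 --b--> 3
3 --b--> 3
3 --a--> 4
4 --b--> 0
0 --b--> 2
2 --b--> 0
0 --b--> 2
2 --a--> 4
4 --a--> 1
1 --a--> 4
4 --b--> 0
0 --a--> 4
End in state 4, which is not an accepting state.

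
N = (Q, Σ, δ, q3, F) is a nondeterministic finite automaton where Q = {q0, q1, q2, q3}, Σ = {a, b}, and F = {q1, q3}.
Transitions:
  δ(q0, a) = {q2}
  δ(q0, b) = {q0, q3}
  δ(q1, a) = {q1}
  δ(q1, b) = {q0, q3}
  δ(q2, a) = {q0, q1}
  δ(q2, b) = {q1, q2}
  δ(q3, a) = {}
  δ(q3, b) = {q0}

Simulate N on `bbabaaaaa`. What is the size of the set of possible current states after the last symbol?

Start: {q3}
read b: {q0}
read b: {q0, q3}
read a: {q2}
read b: {q1, q2}
read a: {q0, q1}
read a: {q1, q2}
read a: {q0, q1}
read a: {q1, q2}
read a: {q0, q1}
Final reachable set {q0, q1} has 2 states.

2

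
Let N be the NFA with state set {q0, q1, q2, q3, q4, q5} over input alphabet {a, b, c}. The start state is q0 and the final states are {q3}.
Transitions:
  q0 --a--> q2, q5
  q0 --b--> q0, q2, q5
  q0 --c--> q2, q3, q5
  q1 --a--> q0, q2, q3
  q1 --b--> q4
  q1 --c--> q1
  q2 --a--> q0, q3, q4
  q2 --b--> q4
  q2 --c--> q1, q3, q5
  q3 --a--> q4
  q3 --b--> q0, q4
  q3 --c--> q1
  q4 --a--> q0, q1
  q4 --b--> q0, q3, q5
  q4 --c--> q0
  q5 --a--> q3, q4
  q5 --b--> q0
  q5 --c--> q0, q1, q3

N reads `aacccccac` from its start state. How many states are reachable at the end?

Start: {q0}
read a: {q2, q5}
read a: {q0, q3, q4}
read c: {q0, q1, q2, q3, q5}
read c: {q0, q1, q2, q3, q5}
read c: {q0, q1, q2, q3, q5}
read c: {q0, q1, q2, q3, q5}
read c: {q0, q1, q2, q3, q5}
read a: {q0, q2, q3, q4, q5}
read c: {q0, q1, q2, q3, q5}
Final reachable set {q0, q1, q2, q3, q5} has 5 states.

5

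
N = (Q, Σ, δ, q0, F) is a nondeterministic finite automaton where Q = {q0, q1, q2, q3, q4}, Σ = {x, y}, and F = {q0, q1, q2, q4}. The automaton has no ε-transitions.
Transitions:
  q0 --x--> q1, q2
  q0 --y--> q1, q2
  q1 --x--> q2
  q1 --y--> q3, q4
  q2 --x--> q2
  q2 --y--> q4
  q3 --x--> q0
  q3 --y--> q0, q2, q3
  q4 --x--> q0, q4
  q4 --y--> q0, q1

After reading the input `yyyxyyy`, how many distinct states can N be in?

5

Start: {q0}
read y: {q1, q2}
read y: {q3, q4}
read y: {q0, q1, q2, q3}
read x: {q0, q1, q2}
read y: {q1, q2, q3, q4}
read y: {q0, q1, q2, q3, q4}
read y: {q0, q1, q2, q3, q4}
Final reachable set {q0, q1, q2, q3, q4} has 5 states.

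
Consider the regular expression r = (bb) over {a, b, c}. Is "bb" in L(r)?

Split as b·b: b matches b and b matches b.

yes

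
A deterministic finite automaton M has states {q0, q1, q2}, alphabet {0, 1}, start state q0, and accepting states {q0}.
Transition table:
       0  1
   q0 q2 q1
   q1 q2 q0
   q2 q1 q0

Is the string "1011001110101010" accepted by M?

rejected

q0 --1--> q1
q1 --0--> q2
q2 --1--> q0
q0 --1--> q1
q1 --0--> q2
q2 --0--> q1
q1 --1--> q0
q0 --1--> q1
q1 --1--> q0
q0 --0--> q2
q2 --1--> q0
q0 --0--> q2
q2 --1--> q0
q0 --0--> q2
q2 --1--> q0
q0 --0--> q2
End in state q2, which is not an accepting state.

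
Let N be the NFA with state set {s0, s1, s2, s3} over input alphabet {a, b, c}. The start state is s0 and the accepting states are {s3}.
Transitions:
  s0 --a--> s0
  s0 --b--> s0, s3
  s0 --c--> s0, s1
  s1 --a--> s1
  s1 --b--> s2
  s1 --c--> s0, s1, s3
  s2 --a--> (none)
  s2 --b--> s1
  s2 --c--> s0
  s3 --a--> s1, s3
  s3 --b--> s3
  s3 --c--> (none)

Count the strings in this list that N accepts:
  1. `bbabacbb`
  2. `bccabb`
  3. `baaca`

3

`bbabacbb`: accepted
`bccabb`: accepted
`baaca`: accepted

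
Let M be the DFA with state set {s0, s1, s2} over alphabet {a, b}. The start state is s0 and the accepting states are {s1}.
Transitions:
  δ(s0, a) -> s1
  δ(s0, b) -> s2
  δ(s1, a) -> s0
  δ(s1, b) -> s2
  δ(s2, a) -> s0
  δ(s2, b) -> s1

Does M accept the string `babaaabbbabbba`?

s0 --b--> s2
s2 --a--> s0
s0 --b--> s2
s2 --a--> s0
s0 --a--> s1
s1 --a--> s0
s0 --b--> s2
s2 --b--> s1
s1 --b--> s2
s2 --a--> s0
s0 --b--> s2
s2 --b--> s1
s1 --b--> s2
s2 --a--> s0
End in state s0, which is not an accepting state.

rejected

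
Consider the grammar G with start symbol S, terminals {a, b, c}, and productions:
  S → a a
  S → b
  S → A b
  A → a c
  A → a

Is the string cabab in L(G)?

no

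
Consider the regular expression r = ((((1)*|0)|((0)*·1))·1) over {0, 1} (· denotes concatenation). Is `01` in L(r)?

Split as 0·1: (((1)*|0)|((0)*·1)) matches 0 and 1 matches 1.

yes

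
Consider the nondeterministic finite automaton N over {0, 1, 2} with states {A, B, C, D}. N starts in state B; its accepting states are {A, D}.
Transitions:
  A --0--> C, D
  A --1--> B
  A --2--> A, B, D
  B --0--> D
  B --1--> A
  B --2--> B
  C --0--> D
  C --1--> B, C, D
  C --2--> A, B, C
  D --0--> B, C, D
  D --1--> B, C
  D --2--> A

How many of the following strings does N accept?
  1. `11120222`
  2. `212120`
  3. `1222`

3

`11120222`: accepted
`212120`: accepted
`1222`: accepted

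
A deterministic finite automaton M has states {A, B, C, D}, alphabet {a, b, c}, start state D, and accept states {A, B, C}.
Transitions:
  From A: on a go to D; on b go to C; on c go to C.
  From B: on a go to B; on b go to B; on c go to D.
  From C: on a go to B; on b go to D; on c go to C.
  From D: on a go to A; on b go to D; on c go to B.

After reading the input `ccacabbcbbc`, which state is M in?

D --c--> B
B --c--> D
D --a--> A
A --c--> C
C --a--> B
B --b--> B
B --b--> B
B --c--> D
D --b--> D
D --b--> D
D --c--> B

B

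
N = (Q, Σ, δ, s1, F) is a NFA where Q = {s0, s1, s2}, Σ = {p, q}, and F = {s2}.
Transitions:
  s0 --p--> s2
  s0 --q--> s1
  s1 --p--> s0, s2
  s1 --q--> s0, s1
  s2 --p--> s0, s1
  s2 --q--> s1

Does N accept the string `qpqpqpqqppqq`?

Start: {s1}
read q: {s0, s1}
read p: {s0, s2}
read q: {s1}
read p: {s0, s2}
read q: {s1}
read p: {s0, s2}
read q: {s1}
read q: {s0, s1}
read p: {s0, s2}
read p: {s0, s1, s2}
read q: {s0, s1}
read q: {s0, s1}
Reachable ∩ accepting = {} — empty.

rejected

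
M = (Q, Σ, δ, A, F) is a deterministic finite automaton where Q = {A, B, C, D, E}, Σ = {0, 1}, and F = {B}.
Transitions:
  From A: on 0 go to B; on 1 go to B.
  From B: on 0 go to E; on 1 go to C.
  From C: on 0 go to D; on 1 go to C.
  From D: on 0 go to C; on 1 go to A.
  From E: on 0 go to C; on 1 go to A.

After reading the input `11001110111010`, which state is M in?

B

A --1--> B
B --1--> C
C --0--> D
D --0--> C
C --1--> C
C --1--> C
C --1--> C
C --0--> D
D --1--> A
A --1--> B
B --1--> C
C --0--> D
D --1--> A
A --0--> B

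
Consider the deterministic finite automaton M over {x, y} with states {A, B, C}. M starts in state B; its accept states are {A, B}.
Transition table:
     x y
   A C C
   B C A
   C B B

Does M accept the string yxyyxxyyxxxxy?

accepted

B --y--> A
A --x--> C
C --y--> B
B --y--> A
A --x--> C
C --x--> B
B --y--> A
A --y--> C
C --x--> B
B --x--> C
C --x--> B
B --x--> C
C --y--> B
End in state B, which is an accepting state.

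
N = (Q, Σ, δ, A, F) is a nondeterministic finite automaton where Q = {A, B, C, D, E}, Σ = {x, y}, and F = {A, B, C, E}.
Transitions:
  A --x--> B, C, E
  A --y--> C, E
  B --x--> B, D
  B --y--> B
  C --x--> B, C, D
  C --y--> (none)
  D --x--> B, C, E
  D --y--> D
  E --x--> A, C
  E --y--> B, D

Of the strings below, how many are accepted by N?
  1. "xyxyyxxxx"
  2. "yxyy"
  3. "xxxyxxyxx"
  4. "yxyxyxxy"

4

"xyxyyxxxx": accepted
"yxyy": accepted
"xxxyxxyxx": accepted
"yxyxyxxy": accepted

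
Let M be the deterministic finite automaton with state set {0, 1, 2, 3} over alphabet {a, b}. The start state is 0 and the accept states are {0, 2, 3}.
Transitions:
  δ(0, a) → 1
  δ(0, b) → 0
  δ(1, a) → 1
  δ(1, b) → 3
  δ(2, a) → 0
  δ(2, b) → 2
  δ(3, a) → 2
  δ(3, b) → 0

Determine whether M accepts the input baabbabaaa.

0 --b--> 0
0 --a--> 1
1 --a--> 1
1 --b--> 3
3 --b--> 0
0 --a--> 1
1 --b--> 3
3 --a--> 2
2 --a--> 0
0 --a--> 1
End in state 1, which is not an accepting state.

rejected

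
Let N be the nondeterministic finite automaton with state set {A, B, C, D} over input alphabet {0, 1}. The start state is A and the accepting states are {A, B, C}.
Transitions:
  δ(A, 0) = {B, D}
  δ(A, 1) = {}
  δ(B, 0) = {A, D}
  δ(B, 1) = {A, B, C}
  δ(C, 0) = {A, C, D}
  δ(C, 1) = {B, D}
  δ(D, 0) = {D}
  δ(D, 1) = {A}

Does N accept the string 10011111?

rejected

Start: {A}
read 1: {}
The reachable set is empty and stays empty for the remaining 7 symbols.
Reachable ∩ accepting = {} — empty.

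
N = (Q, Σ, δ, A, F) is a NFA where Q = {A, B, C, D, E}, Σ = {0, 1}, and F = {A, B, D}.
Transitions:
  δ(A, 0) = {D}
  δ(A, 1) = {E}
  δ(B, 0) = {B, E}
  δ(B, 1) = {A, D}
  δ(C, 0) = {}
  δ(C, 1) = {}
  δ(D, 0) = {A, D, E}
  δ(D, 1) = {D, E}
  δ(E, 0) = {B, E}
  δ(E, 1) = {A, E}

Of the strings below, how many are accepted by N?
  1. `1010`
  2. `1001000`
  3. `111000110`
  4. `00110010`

4

`1010`: accepted
`1001000`: accepted
`111000110`: accepted
`00110010`: accepted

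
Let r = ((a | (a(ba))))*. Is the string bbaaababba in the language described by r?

no

bbaaababba cannot be split into zero or more pieces each matching (a|(a(ba))).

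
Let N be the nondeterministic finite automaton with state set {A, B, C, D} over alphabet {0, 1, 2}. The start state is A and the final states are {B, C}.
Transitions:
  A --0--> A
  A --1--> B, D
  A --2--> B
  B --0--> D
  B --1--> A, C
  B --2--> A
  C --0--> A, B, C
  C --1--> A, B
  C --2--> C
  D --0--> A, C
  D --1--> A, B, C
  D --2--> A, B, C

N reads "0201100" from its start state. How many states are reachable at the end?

Start: {A}
read 0: {A}
read 2: {B}
read 0: {D}
read 1: {A, B, C}
read 1: {A, B, C, D}
read 0: {A, B, C, D}
read 0: {A, B, C, D}
Final reachable set {A, B, C, D} has 4 states.

4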